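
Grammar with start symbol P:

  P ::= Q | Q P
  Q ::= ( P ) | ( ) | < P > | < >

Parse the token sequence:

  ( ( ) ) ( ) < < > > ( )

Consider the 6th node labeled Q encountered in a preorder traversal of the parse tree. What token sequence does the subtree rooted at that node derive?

[P [Q ( [P [Q ( )]] )] [P [Q ( )] [P [Q < [P [Q < >]] >] [P [Q ( )]]]]]

( )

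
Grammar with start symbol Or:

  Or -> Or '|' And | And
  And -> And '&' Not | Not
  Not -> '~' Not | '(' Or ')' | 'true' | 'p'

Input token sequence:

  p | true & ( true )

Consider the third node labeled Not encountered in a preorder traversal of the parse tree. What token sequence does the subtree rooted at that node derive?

[Or [Or [And [Not p]]] | [And [And [Not true]] & [Not ( [Or [And [Not true]]] )]]]

( true )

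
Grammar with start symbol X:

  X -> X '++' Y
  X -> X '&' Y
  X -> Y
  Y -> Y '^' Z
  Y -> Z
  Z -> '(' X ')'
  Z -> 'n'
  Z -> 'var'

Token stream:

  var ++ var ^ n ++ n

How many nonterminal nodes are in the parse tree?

11

[X [X [X [Y [Z var]]] ++ [Y [Y [Z var]] ^ [Z n]]] ++ [Y [Z n]]]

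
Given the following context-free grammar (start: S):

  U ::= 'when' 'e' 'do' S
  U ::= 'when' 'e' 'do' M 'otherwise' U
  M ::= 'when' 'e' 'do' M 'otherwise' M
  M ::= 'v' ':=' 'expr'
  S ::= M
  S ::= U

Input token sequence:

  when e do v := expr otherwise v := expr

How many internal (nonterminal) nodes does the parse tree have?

4

[S [M when e do [M v := expr] otherwise [M v := expr]]]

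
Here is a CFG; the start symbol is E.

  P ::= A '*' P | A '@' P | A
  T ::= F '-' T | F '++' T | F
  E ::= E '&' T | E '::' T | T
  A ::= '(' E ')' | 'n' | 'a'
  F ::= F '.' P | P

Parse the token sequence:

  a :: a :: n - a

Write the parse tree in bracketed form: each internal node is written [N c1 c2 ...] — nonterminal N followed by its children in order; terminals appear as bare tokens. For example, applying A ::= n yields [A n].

[E [E [E [T [F [P [A a]]]]] :: [T [F [P [A a]]]]] :: [T [F [P [A n]]] - [T [F [P [A a]]]]]]

E
E :: T
E :: T :: T
T :: T :: T
F :: T :: T
P :: T :: T
A :: T :: T
a :: T :: T
a :: F :: T
a :: P :: T
a :: A :: T
a :: a :: T
a :: a :: F - T
a :: a :: P - T
a :: a :: A - T
a :: a :: n - T
a :: a :: n - F
a :: a :: n - P
a :: a :: n - A
a :: a :: n - a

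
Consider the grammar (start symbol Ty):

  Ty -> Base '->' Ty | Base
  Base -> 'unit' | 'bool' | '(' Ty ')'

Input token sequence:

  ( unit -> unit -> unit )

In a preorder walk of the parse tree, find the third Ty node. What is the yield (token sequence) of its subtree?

unit -> unit

[Ty [Base ( [Ty [Base unit] -> [Ty [Base unit] -> [Ty [Base unit]]]] )]]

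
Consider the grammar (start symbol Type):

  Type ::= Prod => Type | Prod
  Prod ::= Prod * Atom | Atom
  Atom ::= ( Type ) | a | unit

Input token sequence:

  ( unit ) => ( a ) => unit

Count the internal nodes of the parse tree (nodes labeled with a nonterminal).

[Type [Prod [Atom ( [Type [Prod [Atom unit]]] )]] => [Type [Prod [Atom ( [Type [Prod [Atom a]]] )]] => [Type [Prod [Atom unit]]]]]

15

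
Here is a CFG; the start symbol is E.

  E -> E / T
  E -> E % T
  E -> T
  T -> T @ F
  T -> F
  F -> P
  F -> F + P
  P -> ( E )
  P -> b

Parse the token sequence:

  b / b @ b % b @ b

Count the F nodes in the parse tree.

5

[E [E [E [T [F [P b]]]] / [T [T [F [P b]]] @ [F [P b]]]] % [T [T [F [P b]]] @ [F [P b]]]]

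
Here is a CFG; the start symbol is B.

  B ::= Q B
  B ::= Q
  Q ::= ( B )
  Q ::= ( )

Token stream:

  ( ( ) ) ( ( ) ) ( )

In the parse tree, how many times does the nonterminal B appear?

5

[B [Q ( [B [Q ( )]] )] [B [Q ( [B [Q ( )]] )] [B [Q ( )]]]]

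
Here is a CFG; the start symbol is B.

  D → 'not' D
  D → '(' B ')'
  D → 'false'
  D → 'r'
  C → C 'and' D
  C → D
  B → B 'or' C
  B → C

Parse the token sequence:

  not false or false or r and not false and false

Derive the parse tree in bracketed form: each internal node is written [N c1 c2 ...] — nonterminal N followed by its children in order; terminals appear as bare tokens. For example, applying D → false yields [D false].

[B [B [B [C [D not [D false]]]] or [C [D false]]] or [C [C [C [D r]] and [D not [D false]]] and [D false]]]

B
B or C
B or C or C
C or C or C
D or C or C
not D or C or C
not false or C or C
not false or D or C
not false or false or C
not false or false or C and D
not false or false or C and D and D
not false or false or D and D and D
not false or false or r and D and D
not false or false or r and not D and D
not false or false or r and not false and D
not false or false or r and not false and false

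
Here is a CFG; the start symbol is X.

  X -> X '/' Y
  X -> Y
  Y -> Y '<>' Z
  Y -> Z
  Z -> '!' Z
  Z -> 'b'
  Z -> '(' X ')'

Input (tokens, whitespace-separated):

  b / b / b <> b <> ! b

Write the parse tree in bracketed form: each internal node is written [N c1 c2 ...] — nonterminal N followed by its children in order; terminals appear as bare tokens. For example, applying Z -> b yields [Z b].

[X [X [X [Y [Z b]]] / [Y [Z b]]] / [Y [Y [Y [Z b]] <> [Z b]] <> [Z ! [Z b]]]]

X
X / Y
X / Y / Y
Y / Y / Y
Z / Y / Y
b / Y / Y
b / Z / Y
b / b / Y
b / b / Y <> Z
b / b / Y <> Z <> Z
b / b / Z <> Z <> Z
b / b / b <> Z <> Z
b / b / b <> b <> Z
b / b / b <> b <> ! Z
b / b / b <> b <> ! b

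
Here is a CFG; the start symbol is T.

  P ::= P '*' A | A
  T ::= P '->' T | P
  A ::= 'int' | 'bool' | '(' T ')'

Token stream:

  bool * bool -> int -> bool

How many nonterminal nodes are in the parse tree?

[T [P [P [A bool]] * [A bool]] -> [T [P [A int]] -> [T [P [A bool]]]]]

11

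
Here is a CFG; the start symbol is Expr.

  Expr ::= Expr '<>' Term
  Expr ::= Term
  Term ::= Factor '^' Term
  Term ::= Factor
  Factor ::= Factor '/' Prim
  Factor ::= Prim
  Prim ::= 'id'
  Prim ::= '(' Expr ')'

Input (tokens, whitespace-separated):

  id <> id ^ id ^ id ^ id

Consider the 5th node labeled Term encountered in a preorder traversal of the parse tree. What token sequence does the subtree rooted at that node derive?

[Expr [Expr [Term [Factor [Prim id]]]] <> [Term [Factor [Prim id]] ^ [Term [Factor [Prim id]] ^ [Term [Factor [Prim id]] ^ [Term [Factor [Prim id]]]]]]]

id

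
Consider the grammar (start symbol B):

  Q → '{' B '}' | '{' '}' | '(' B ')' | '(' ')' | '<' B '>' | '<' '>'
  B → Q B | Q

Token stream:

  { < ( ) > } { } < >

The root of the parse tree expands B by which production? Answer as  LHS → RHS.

B → Q B

[B [Q { [B [Q < [B [Q ( )]] >]] }] [B [Q { }] [B [Q < >]]]]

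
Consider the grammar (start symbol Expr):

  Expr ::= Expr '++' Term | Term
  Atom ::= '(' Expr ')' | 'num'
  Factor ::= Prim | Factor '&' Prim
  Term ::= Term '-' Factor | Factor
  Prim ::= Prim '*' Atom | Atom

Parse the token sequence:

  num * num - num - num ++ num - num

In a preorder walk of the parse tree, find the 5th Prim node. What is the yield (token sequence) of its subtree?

[Expr [Expr [Term [Term [Term [Factor [Prim [Prim [Atom num]] * [Atom num]]]] - [Factor [Prim [Atom num]]]] - [Factor [Prim [Atom num]]]]] ++ [Term [Term [Factor [Prim [Atom num]]]] - [Factor [Prim [Atom num]]]]]

num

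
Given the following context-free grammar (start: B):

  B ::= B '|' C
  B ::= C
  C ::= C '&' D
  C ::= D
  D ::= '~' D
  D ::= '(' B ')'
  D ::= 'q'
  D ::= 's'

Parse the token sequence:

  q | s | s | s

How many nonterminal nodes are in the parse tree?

12

[B [B [B [B [C [D q]]] | [C [D s]]] | [C [D s]]] | [C [D s]]]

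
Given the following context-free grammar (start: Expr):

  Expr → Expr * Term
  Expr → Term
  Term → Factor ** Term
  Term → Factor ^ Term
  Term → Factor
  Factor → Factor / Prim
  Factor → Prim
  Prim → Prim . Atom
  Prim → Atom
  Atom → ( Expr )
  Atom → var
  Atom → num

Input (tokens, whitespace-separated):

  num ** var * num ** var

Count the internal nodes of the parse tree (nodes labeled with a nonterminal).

18

[Expr [Expr [Term [Factor [Prim [Atom num]]] ** [Term [Factor [Prim [Atom var]]]]]] * [Term [Factor [Prim [Atom num]]] ** [Term [Factor [Prim [Atom var]]]]]]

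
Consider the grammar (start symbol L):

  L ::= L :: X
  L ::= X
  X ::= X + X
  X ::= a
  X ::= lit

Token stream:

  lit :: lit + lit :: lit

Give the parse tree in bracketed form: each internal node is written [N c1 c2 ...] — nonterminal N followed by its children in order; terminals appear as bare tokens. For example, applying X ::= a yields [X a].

[L [L [L [X lit]] :: [X [X lit] + [X lit]]] :: [X lit]]

L
L :: X
L :: X :: X
X :: X :: X
lit :: X :: X
lit :: X + X :: X
lit :: lit + X :: X
lit :: lit + lit :: X
lit :: lit + lit :: lit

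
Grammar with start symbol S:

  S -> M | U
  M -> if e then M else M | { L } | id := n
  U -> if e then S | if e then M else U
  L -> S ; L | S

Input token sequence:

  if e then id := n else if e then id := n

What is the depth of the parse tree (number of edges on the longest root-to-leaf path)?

[S [U if e then [M id := n] else [U if e then [S [M id := n]]]]]

5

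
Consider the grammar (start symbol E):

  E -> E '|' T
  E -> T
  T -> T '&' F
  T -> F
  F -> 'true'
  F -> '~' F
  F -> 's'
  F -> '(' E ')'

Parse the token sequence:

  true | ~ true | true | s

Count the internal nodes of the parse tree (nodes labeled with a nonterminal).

[E [E [E [E [T [F true]]] | [T [F ~ [F true]]]] | [T [F true]]] | [T [F s]]]

13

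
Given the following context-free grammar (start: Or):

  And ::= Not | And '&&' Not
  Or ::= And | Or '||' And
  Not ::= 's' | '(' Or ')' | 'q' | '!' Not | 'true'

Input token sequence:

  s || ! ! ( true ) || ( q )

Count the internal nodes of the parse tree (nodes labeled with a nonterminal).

17

[Or [Or [Or [And [Not s]]] || [And [Not ! [Not ! [Not ( [Or [And [Not true]]] )]]]]] || [And [Not ( [Or [And [Not q]]] )]]]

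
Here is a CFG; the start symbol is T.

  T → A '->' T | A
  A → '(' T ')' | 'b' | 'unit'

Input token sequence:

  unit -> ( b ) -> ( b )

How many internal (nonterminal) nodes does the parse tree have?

[T [A unit] -> [T [A ( [T [A b]] )] -> [T [A ( [T [A b]] )]]]]

10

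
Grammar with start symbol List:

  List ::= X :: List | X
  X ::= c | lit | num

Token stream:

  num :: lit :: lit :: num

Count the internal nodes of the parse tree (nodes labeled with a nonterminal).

8

[List [X num] :: [List [X lit] :: [List [X lit] :: [List [X num]]]]]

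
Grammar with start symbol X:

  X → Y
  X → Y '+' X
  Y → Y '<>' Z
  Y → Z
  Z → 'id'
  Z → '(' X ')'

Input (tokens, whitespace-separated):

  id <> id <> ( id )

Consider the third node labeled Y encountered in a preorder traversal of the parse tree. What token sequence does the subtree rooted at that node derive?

id

[X [Y [Y [Y [Z id]] <> [Z id]] <> [Z ( [X [Y [Z id]]] )]]]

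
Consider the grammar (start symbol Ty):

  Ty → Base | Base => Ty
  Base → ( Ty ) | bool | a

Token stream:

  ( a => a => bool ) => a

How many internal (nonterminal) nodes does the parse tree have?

[Ty [Base ( [Ty [Base a] => [Ty [Base a] => [Ty [Base bool]]]] )] => [Ty [Base a]]]

10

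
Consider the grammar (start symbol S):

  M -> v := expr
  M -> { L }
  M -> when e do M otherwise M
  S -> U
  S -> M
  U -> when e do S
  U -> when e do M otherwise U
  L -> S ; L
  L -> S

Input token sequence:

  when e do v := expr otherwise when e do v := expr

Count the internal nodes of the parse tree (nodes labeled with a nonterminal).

6

[S [U when e do [M v := expr] otherwise [U when e do [S [M v := expr]]]]]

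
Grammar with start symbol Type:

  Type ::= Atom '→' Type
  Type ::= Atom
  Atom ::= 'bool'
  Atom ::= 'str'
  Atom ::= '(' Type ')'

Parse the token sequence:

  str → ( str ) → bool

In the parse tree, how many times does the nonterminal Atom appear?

4

[Type [Atom str] → [Type [Atom ( [Type [Atom str]] )] → [Type [Atom bool]]]]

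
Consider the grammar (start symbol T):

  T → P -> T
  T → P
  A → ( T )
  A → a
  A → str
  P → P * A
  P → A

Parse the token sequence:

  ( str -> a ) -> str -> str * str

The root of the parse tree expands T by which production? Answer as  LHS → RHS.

T → P -> T

[T [P [A ( [T [P [A str]] -> [T [P [A a]]]] )]] -> [T [P [A str]] -> [T [P [P [A str]] * [A str]]]]]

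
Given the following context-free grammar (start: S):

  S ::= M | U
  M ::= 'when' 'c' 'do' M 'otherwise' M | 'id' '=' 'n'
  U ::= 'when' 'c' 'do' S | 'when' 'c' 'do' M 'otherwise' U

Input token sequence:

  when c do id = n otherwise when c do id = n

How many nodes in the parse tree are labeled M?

2

[S [U when c do [M id = n] otherwise [U when c do [S [M id = n]]]]]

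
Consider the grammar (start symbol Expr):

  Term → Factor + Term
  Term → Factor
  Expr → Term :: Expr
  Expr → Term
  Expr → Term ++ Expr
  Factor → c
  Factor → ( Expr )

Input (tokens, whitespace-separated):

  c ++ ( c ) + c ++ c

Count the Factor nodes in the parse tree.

5

[Expr [Term [Factor c]] ++ [Expr [Term [Factor ( [Expr [Term [Factor c]]] )] + [Term [Factor c]]] ++ [Expr [Term [Factor c]]]]]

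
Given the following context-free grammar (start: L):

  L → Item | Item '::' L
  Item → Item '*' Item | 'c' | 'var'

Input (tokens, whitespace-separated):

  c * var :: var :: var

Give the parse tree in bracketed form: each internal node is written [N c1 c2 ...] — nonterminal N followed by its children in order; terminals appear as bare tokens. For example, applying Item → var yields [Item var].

L
Item :: L
Item * Item :: L
c * Item :: L
c * var :: L
c * var :: Item :: L
c * var :: var :: L
c * var :: var :: Item
c * var :: var :: var

[L [Item [Item c] * [Item var]] :: [L [Item var] :: [L [Item var]]]]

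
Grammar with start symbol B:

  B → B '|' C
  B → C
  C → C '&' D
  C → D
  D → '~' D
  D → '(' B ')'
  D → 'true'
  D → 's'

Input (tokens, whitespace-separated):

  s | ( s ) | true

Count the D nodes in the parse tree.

4

[B [B [B [C [D s]]] | [C [D ( [B [C [D s]]] )]]] | [C [D true]]]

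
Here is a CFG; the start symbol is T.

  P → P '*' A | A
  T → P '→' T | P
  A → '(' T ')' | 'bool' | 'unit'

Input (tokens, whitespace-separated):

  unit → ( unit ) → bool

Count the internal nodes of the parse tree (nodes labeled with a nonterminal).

12

[T [P [A unit]] → [T [P [A ( [T [P [A unit]]] )]] → [T [P [A bool]]]]]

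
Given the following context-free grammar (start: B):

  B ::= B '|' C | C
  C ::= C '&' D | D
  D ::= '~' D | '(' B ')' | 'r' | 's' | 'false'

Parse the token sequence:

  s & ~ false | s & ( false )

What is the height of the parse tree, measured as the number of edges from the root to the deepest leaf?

6

[B [B [C [C [D s]] & [D ~ [D false]]]] | [C [C [D s]] & [D ( [B [C [D false]]] )]]]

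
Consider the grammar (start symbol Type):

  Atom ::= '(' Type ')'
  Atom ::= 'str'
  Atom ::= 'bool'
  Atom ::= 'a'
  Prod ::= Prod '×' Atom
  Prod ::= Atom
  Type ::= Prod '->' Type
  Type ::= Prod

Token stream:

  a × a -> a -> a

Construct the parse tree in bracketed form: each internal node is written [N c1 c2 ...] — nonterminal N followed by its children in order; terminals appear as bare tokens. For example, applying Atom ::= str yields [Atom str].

[Type [Prod [Prod [Atom a]] × [Atom a]] -> [Type [Prod [Atom a]] -> [Type [Prod [Atom a]]]]]

Type
Prod -> Type
Prod × Atom -> Type
Atom × Atom -> Type
a × Atom -> Type
a × a -> Type
a × a -> Prod -> Type
a × a -> Atom -> Type
a × a -> a -> Type
a × a -> a -> Prod
a × a -> a -> Atom
a × a -> a -> a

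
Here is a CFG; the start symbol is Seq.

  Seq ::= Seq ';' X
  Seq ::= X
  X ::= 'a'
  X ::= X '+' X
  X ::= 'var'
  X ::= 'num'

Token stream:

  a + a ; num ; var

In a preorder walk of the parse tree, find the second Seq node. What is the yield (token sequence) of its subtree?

[Seq [Seq [Seq [X [X a] + [X a]]] ; [X num]] ; [X var]]

a + a ; num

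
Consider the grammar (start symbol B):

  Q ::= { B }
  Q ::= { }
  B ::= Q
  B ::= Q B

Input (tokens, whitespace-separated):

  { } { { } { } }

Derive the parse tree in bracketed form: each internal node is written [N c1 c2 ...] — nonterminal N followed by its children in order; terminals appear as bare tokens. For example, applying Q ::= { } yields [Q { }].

[B [Q { }] [B [Q { [B [Q { }] [B [Q { }]]] }]]]

B
Q B
{ } B
{ } Q
{ } { B }
{ } { Q B }
{ } { { } B }
{ } { { } Q }
{ } { { } { } }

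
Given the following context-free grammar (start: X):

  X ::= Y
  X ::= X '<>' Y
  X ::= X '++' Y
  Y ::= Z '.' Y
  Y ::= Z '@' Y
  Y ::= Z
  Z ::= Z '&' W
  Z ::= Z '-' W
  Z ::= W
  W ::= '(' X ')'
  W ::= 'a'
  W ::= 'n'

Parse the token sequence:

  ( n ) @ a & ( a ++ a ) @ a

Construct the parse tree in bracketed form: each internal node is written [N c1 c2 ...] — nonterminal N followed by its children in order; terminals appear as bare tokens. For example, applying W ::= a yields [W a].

[X [Y [Z [W ( [X [Y [Z [W n]]]] )]] @ [Y [Z [Z [W a]] & [W ( [X [X [Y [Z [W a]]]] ++ [Y [Z [W a]]]] )]] @ [Y [Z [W a]]]]]]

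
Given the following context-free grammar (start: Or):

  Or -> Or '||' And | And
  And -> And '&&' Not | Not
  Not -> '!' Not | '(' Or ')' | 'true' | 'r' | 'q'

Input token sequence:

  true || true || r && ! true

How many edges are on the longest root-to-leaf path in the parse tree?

5

[Or [Or [Or [And [Not true]]] || [And [Not true]]] || [And [And [Not r]] && [Not ! [Not true]]]]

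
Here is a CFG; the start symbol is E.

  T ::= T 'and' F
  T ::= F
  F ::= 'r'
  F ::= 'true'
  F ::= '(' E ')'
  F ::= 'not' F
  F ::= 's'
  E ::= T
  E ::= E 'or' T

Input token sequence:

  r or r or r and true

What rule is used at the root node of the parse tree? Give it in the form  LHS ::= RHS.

[E [E [E [T [F r]]] or [T [F r]]] or [T [T [F r]] and [F true]]]

E ::= E 'or' T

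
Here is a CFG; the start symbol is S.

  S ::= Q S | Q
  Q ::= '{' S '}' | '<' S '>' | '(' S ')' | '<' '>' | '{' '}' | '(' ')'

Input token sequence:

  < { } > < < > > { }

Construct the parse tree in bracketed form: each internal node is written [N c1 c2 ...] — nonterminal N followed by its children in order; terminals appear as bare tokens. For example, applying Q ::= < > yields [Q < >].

[S [Q < [S [Q { }]] >] [S [Q < [S [Q < >]] >] [S [Q { }]]]]

S
Q S
< S > S
< Q > S
< { } > S
< { } > Q S
< { } > < S > S
< { } > < Q > S
< { } > < < > > S
< { } > < < > > Q
< { } > < < > > { }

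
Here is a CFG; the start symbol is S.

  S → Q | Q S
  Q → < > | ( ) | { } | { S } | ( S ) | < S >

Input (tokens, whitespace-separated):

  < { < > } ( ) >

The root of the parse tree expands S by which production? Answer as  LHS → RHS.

S → Q

[S [Q < [S [Q { [S [Q < >]] }] [S [Q ( )]]] >]]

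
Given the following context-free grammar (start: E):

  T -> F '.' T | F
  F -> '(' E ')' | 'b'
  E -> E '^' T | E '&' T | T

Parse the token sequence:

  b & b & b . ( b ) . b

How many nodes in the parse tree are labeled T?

[E [E [E [T [F b]]] & [T [F b]]] & [T [F b] . [T [F ( [E [T [F b]]] )] . [T [F b]]]]]

6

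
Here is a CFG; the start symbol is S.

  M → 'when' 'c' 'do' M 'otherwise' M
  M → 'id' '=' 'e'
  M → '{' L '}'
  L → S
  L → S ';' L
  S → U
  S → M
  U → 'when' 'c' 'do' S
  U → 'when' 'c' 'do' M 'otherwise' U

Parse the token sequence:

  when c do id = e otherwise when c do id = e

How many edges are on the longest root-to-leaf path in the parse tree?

5

[S [U when c do [M id = e] otherwise [U when c do [S [M id = e]]]]]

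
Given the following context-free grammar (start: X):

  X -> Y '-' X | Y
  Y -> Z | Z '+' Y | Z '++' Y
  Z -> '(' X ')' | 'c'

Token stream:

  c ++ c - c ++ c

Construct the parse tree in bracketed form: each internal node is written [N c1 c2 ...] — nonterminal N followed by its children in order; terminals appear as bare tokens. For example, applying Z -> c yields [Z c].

X
Y - X
Z ++ Y - X
c ++ Y - X
c ++ Z - X
c ++ c - X
c ++ c - Y
c ++ c - Z ++ Y
c ++ c - c ++ Y
c ++ c - c ++ Z
c ++ c - c ++ c

[X [Y [Z c] ++ [Y [Z c]]] - [X [Y [Z c] ++ [Y [Z c]]]]]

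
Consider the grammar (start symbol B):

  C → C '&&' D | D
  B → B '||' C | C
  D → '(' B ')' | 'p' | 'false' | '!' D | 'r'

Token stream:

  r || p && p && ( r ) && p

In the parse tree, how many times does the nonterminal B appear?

[B [B [C [D r]]] || [C [C [C [C [D p]] && [D p]] && [D ( [B [C [D r]]] )]] && [D p]]]

3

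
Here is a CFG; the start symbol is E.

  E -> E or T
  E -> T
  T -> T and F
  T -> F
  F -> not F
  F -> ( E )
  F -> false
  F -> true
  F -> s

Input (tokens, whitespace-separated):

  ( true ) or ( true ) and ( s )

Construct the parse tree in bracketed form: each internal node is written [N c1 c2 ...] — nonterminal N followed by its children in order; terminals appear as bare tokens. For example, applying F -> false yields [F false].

[E [E [T [F ( [E [T [F true]]] )]]] or [T [T [F ( [E [T [F true]]] )]] and [F ( [E [T [F s]]] )]]]

E
E or T
T or T
F or T
( E ) or T
( T ) or T
( F ) or T
( true ) or T
( true ) or T and F
( true ) or F and F
( true ) or ( E ) and F
( true ) or ( T ) and F
( true ) or ( F ) and F
( true ) or ( true ) and F
( true ) or ( true ) and ( E )
( true ) or ( true ) and ( T )
( true ) or ( true ) and ( F )
( true ) or ( true ) and ( s )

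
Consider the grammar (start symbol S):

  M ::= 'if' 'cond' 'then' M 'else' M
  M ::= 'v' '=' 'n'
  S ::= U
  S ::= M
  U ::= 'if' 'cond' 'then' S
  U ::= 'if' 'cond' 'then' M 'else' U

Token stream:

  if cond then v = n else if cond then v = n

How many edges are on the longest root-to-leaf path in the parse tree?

[S [U if cond then [M v = n] else [U if cond then [S [M v = n]]]]]

5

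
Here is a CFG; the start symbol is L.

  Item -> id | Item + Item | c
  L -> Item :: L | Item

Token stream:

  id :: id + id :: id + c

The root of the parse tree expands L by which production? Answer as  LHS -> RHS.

L -> Item :: L

[L [Item id] :: [L [Item [Item id] + [Item id]] :: [L [Item [Item id] + [Item c]]]]]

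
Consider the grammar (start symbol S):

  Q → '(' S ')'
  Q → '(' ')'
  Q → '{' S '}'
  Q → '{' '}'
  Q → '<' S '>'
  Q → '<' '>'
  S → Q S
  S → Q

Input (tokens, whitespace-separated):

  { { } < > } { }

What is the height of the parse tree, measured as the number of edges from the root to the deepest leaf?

5

[S [Q { [S [Q { }] [S [Q < >]]] }] [S [Q { }]]]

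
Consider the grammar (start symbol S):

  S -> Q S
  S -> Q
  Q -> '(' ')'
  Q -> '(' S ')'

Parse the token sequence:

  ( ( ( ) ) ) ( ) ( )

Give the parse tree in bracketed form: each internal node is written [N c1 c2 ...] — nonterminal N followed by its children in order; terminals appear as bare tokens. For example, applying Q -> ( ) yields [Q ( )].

S
Q S
( S ) S
( Q ) S
( ( S ) ) S
( ( Q ) ) S
( ( ( ) ) ) S
( ( ( ) ) ) Q S
( ( ( ) ) ) ( ) S
( ( ( ) ) ) ( ) Q
( ( ( ) ) ) ( ) ( )

[S [Q ( [S [Q ( [S [Q ( )]] )]] )] [S [Q ( )] [S [Q ( )]]]]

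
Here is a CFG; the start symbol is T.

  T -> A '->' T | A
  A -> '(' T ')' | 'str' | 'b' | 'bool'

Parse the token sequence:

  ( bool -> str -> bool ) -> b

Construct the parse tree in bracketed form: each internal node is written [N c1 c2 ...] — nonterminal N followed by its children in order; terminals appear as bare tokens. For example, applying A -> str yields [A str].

[T [A ( [T [A bool] -> [T [A str] -> [T [A bool]]]] )] -> [T [A b]]]

T
A -> T
( T ) -> T
( A -> T ) -> T
( bool -> T ) -> T
( bool -> A -> T ) -> T
( bool -> str -> T ) -> T
( bool -> str -> A ) -> T
( bool -> str -> bool ) -> T
( bool -> str -> bool ) -> A
( bool -> str -> bool ) -> b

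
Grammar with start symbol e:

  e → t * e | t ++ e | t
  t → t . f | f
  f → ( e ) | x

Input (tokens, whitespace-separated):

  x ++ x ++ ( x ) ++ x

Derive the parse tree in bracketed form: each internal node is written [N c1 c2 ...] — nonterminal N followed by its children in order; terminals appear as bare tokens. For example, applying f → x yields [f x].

[e [t [f x]] ++ [e [t [f x]] ++ [e [t [f ( [e [t [f x]]] )]] ++ [e [t [f x]]]]]]

e
t ++ e
f ++ e
x ++ e
x ++ t ++ e
x ++ f ++ e
x ++ x ++ e
x ++ x ++ t ++ e
x ++ x ++ f ++ e
x ++ x ++ ( e ) ++ e
x ++ x ++ ( t ) ++ e
x ++ x ++ ( f ) ++ e
x ++ x ++ ( x ) ++ e
x ++ x ++ ( x ) ++ t
x ++ x ++ ( x ) ++ f
x ++ x ++ ( x ) ++ x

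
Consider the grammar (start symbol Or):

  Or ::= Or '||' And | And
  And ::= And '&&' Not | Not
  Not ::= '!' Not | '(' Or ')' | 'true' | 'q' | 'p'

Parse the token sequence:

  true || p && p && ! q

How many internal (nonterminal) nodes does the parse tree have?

11

[Or [Or [And [Not true]]] || [And [And [And [Not p]] && [Not p]] && [Not ! [Not q]]]]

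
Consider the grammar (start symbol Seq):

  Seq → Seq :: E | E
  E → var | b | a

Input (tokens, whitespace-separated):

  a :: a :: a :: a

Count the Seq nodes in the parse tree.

[Seq [Seq [Seq [Seq [E a]] :: [E a]] :: [E a]] :: [E a]]

4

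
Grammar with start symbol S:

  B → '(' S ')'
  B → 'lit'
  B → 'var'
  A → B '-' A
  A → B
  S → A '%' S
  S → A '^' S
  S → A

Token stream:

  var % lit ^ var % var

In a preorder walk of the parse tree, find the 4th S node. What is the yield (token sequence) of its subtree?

[S [A [B var]] % [S [A [B lit]] ^ [S [A [B var]] % [S [A [B var]]]]]]

var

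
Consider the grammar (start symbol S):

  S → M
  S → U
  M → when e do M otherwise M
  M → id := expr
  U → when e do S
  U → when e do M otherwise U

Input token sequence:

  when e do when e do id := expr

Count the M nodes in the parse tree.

1

[S [U when e do [S [U when e do [S [M id := expr]]]]]]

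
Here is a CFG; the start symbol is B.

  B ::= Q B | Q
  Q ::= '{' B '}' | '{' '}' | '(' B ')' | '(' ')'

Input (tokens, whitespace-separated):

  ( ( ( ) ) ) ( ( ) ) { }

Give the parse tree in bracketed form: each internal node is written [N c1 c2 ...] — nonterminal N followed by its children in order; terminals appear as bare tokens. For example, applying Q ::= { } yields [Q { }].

[B [Q ( [B [Q ( [B [Q ( )]] )]] )] [B [Q ( [B [Q ( )]] )] [B [Q { }]]]]

B
Q B
( B ) B
( Q ) B
( ( B ) ) B
( ( Q ) ) B
( ( ( ) ) ) B
( ( ( ) ) ) Q B
( ( ( ) ) ) ( B ) B
( ( ( ) ) ) ( Q ) B
( ( ( ) ) ) ( ( ) ) B
( ( ( ) ) ) ( ( ) ) Q
( ( ( ) ) ) ( ( ) ) { }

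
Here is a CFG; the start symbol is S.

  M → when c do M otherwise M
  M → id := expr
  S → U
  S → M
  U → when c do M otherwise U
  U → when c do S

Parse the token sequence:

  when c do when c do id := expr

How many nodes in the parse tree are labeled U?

[S [U when c do [S [U when c do [S [M id := expr]]]]]]

2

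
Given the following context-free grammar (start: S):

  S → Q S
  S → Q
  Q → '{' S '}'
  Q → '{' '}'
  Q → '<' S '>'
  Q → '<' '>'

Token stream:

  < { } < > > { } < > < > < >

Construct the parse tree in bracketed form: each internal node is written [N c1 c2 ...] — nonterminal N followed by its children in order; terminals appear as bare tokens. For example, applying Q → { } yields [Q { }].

S
Q S
< S > S
< Q S > S
< { } S > S
< { } Q > S
< { } < > > S
< { } < > > Q S
< { } < > > { } S
< { } < > > { } Q S
< { } < > > { } < > S
< { } < > > { } < > Q S
< { } < > > { } < > < > S
< { } < > > { } < > < > Q
< { } < > > { } < > < > < >

[S [Q < [S [Q { }] [S [Q < >]]] >] [S [Q { }] [S [Q < >] [S [Q < >] [S [Q < >]]]]]]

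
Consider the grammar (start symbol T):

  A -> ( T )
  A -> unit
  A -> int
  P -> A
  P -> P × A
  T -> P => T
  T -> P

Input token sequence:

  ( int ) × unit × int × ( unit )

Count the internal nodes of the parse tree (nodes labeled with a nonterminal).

15

[T [P [P [P [P [A ( [T [P [A int]]] )]] × [A unit]] × [A int]] × [A ( [T [P [A unit]]] )]]]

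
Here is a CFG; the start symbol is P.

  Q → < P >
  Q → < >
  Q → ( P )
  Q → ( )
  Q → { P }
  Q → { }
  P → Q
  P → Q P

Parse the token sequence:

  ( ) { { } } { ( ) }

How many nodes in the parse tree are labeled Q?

5

[P [Q ( )] [P [Q { [P [Q { }]] }] [P [Q { [P [Q ( )]] }]]]]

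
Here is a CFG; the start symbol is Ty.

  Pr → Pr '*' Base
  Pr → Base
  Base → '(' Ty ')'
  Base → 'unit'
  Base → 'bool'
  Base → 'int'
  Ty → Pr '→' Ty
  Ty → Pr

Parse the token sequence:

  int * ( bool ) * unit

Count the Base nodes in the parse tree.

[Ty [Pr [Pr [Pr [Base int]] * [Base ( [Ty [Pr [Base bool]]] )]] * [Base unit]]]

4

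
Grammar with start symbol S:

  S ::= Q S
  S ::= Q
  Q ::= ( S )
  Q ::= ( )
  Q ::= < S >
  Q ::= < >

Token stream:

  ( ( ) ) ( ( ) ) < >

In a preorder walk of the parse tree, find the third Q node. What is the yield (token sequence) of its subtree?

( ( ) )

[S [Q ( [S [Q ( )]] )] [S [Q ( [S [Q ( )]] )] [S [Q < >]]]]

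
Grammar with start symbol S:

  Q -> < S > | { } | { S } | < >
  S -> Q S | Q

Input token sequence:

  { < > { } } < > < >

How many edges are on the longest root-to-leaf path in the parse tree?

[S [Q { [S [Q < >] [S [Q { }]]] }] [S [Q < >] [S [Q < >]]]]

5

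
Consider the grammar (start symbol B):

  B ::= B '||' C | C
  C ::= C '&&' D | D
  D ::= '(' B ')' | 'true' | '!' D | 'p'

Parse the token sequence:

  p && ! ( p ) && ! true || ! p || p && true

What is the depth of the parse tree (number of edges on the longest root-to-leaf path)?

[B [B [B [C [C [C [D p]] && [D ! [D ( [B [C [D p]]] )]]] && [D ! [D true]]]] || [C [D ! [D p]]]] || [C [C [D p]] && [D true]]]

10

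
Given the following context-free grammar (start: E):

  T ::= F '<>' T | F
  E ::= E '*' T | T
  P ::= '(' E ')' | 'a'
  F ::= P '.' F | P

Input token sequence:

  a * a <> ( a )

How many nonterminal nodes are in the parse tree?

[E [E [T [F [P a]]]] * [T [F [P a]] <> [T [F [P ( [E [T [F [P a]]]] )]]]]]

15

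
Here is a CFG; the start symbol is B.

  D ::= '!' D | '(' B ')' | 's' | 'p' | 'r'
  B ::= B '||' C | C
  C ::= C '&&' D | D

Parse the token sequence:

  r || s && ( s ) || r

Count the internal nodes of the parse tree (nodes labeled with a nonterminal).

14

[B [B [B [C [D r]]] || [C [C [D s]] && [D ( [B [C [D s]]] )]]] || [C [D r]]]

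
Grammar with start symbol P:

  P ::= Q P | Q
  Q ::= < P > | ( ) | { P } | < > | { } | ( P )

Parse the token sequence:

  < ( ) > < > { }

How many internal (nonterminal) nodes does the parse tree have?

[P [Q < [P [Q ( )]] >] [P [Q < >] [P [Q { }]]]]

8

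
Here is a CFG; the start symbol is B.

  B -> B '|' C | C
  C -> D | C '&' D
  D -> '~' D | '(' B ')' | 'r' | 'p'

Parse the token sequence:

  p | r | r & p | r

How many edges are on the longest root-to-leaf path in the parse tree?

[B [B [B [B [C [D p]]] | [C [D r]]] | [C [C [D r]] & [D p]]] | [C [D r]]]

6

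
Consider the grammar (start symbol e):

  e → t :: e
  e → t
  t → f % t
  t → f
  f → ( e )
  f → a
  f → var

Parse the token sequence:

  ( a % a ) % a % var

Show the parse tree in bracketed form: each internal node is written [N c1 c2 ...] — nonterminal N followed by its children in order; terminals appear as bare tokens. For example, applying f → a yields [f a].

[e [t [f ( [e [t [f a] % [t [f a]]]] )] % [t [f a] % [t [f var]]]]]

e
t
f % t
( e ) % t
( t ) % t
( f % t ) % t
( a % t ) % t
( a % f ) % t
( a % a ) % t
( a % a ) % f % t
( a % a ) % a % t
( a % a ) % a % f
( a % a ) % a % var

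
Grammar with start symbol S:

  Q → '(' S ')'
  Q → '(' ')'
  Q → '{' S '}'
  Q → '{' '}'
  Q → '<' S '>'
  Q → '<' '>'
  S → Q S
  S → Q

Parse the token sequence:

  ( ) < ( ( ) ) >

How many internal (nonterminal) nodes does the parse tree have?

[S [Q ( )] [S [Q < [S [Q ( [S [Q ( )]] )]] >]]]

8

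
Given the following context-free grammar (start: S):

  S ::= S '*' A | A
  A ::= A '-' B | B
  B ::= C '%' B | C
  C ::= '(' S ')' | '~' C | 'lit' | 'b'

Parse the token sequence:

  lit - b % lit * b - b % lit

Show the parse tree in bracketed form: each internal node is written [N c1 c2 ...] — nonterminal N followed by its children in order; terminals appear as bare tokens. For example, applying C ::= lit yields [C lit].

S
S * A
A * A
A - B * A
B - B * A
C - B * A
lit - B * A
lit - C % B * A
lit - b % B * A
lit - b % C * A
lit - b % lit * A
lit - b % lit * A - B
lit - b % lit * B - B
lit - b % lit * C - B
lit - b % lit * b - B
lit - b % lit * b - C % B
lit - b % lit * b - b % B
lit - b % lit * b - b % C
lit - b % lit * b - b % lit

[S [S [A [A [B [C lit]]] - [B [C b] % [B [C lit]]]]] * [A [A [B [C b]]] - [B [C b] % [B [C lit]]]]]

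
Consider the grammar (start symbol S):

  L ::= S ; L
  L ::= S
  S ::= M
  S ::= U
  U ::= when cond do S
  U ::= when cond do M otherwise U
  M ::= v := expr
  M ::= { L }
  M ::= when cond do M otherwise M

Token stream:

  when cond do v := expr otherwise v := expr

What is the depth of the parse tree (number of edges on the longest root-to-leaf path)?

[S [M when cond do [M v := expr] otherwise [M v := expr]]]

3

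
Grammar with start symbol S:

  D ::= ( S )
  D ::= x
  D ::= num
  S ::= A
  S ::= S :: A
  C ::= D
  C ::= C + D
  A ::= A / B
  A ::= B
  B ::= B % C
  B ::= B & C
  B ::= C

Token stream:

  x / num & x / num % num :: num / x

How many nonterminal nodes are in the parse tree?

28

[S [S [A [A [A [B [C [D x]]]] / [B [B [C [D num]]] & [C [D x]]]] / [B [B [C [D num]]] % [C [D num]]]]] :: [A [A [B [C [D num]]]] / [B [C [D x]]]]]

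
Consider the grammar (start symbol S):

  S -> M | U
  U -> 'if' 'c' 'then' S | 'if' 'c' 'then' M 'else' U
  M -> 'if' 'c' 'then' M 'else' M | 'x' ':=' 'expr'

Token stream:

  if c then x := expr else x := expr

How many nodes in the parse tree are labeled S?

1

[S [M if c then [M x := expr] else [M x := expr]]]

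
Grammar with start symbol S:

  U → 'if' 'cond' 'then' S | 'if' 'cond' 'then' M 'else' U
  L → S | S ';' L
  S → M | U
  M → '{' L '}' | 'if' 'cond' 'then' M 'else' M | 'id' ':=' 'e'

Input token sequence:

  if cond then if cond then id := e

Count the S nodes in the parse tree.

3

[S [U if cond then [S [U if cond then [S [M id := e]]]]]]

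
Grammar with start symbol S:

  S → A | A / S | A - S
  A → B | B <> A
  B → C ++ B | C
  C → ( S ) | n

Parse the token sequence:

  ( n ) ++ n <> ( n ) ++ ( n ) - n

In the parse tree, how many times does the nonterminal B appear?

8

[S [A [B [C ( [S [A [B [C n]]]] )] ++ [B [C n]]] <> [A [B [C ( [S [A [B [C n]]]] )] ++ [B [C ( [S [A [B [C n]]]] )]]]]] - [S [A [B [C n]]]]]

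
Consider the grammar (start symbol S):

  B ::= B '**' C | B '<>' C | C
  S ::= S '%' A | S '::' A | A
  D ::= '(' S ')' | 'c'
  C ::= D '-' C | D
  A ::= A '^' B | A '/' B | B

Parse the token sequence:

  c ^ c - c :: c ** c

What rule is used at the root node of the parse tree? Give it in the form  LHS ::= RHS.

S ::= S '::' A

[S [S [A [A [B [C [D c]]]] ^ [B [C [D c] - [C [D c]]]]]] :: [A [B [B [C [D c]]] ** [C [D c]]]]]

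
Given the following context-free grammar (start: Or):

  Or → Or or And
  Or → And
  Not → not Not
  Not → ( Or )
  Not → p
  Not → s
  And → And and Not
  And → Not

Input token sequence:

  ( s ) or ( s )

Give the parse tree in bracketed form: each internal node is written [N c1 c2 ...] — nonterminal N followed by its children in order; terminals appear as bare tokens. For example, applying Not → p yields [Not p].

[Or [Or [And [Not ( [Or [And [Not s]]] )]]] or [And [Not ( [Or [And [Not s]]] )]]]

Or
Or or And
And or And
Not or And
( Or ) or And
( And ) or And
( Not ) or And
( s ) or And
( s ) or Not
( s ) or ( Or )
( s ) or ( And )
( s ) or ( Not )
( s ) or ( s )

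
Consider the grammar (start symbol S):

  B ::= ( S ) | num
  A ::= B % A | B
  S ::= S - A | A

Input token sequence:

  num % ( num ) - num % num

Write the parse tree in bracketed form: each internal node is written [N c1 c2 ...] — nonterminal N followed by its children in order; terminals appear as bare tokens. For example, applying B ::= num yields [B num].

S
S - A
A - A
B % A - A
num % A - A
num % B - A
num % ( S ) - A
num % ( A ) - A
num % ( B ) - A
num % ( num ) - A
num % ( num ) - B % A
num % ( num ) - num % A
num % ( num ) - num % B
num % ( num ) - num % num

[S [S [A [B num] % [A [B ( [S [A [B num]]] )]]]] - [A [B num] % [A [B num]]]]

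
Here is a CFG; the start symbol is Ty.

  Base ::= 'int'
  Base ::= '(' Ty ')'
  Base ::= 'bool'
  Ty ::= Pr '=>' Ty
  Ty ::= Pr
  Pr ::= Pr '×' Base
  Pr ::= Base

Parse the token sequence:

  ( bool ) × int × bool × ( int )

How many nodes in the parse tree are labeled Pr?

6

[Ty [Pr [Pr [Pr [Pr [Base ( [Ty [Pr [Base bool]]] )]] × [Base int]] × [Base bool]] × [Base ( [Ty [Pr [Base int]]] )]]]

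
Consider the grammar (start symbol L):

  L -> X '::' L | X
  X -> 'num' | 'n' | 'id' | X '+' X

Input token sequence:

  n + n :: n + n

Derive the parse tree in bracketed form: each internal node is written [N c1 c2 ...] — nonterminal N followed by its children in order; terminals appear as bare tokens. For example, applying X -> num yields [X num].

L
X :: L
X + X :: L
n + X :: L
n + n :: L
n + n :: X
n + n :: X + X
n + n :: n + X
n + n :: n + n

[L [X [X n] + [X n]] :: [L [X [X n] + [X n]]]]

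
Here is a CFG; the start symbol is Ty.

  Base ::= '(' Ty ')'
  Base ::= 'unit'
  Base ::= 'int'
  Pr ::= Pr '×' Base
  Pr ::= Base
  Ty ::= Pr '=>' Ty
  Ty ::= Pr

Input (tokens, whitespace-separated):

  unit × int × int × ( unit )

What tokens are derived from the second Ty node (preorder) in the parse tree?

[Ty [Pr [Pr [Pr [Pr [Base unit]] × [Base int]] × [Base int]] × [Base ( [Ty [Pr [Base unit]]] )]]]

unit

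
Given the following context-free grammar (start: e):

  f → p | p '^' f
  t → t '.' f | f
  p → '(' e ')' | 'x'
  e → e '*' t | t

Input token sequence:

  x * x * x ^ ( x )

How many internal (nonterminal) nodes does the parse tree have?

18

[e [e [e [t [f [p x]]]] * [t [f [p x]]]] * [t [f [p x] ^ [f [p ( [e [t [f [p x]]]] )]]]]]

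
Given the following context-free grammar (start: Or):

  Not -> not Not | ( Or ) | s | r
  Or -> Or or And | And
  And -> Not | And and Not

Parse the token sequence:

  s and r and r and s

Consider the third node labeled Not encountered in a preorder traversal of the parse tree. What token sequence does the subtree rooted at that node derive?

r

[Or [And [And [And [And [Not s]] and [Not r]] and [Not r]] and [Not s]]]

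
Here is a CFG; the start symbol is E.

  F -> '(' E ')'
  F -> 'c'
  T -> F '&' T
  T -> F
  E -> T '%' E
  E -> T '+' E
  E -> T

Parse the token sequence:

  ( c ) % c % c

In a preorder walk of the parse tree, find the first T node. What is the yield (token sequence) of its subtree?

[E [T [F ( [E [T [F c]]] )]] % [E [T [F c]] % [E [T [F c]]]]]

( c )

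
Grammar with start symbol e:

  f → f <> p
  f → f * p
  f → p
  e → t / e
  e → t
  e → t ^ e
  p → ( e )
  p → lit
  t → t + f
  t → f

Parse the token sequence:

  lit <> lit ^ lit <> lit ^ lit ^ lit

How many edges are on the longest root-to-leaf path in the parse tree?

7

[e [t [f [f [p lit]] <> [p lit]]] ^ [e [t [f [f [p lit]] <> [p lit]]] ^ [e [t [f [p lit]]] ^ [e [t [f [p lit]]]]]]]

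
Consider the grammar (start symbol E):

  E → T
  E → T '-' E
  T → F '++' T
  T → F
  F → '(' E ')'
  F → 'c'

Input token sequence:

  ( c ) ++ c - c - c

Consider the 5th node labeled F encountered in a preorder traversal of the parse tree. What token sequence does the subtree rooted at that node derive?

[E [T [F ( [E [T [F c]]] )] ++ [T [F c]]] - [E [T [F c]] - [E [T [F c]]]]]

c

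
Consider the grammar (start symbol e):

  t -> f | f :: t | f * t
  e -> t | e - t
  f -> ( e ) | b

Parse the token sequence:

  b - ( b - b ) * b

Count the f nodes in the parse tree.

5

[e [e [t [f b]]] - [t [f ( [e [e [t [f b]]] - [t [f b]]] )] * [t [f b]]]]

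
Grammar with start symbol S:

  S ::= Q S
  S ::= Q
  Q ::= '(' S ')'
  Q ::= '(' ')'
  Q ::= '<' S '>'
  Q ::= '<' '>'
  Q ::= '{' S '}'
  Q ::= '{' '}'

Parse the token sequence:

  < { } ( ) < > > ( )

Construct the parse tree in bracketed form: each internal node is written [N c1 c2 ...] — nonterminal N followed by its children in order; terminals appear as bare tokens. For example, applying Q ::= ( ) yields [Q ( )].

S
Q S
< S > S
< Q S > S
< { } S > S
< { } Q S > S
< { } ( ) S > S
< { } ( ) Q > S
< { } ( ) < > > S
< { } ( ) < > > Q
< { } ( ) < > > ( )

[S [Q < [S [Q { }] [S [Q ( )] [S [Q < >]]]] >] [S [Q ( )]]]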